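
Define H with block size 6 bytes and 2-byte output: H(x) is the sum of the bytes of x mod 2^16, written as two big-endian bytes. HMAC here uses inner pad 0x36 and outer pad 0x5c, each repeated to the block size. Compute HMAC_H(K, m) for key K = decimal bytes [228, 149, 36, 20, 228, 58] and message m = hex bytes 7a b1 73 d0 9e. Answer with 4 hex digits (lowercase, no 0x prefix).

03f7

Key decimal bytes [228, 149, 36, 20, 228, 58] = e4 95 24 14 e4 3a is exactly B = 6 bytes: K' = e4 95 24 14 e4 3a.
K' ⊕ ipad = d2 a3 12 22 d2 0c.  K' ⊕ opad = b8 c9 78 48 b8 66.
Inner input = (K'⊕ipad) ∥ m = d2 a3 12 22 d2 0c ∥ 7a b1 73 d0 9e.
Inner hash: sum = 210+163+18+34+210+12+122+177+115+208+158 = 1427 → 05 93.
Outer input = (K'⊕opad) ∥ inner = b8 c9 78 48 b8 66 ∥ 05 93.
Outer hash (tag): sum = 184+201+120+72+184+102+5+147 = 1015 → 03 f7.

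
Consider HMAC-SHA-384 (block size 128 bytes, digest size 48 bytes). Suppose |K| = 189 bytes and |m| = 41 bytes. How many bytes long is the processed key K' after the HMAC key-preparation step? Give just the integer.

128

Key is 189 > 128 bytes, so it is hashed to 48 bytes then zero-padded to 128: |K'| = 128.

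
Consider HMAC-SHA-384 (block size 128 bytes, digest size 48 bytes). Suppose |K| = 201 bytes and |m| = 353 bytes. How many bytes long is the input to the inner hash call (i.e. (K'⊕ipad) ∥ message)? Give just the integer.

Key is 201 > 128 bytes, so it is hashed to 48 bytes then zero-padded to 128: |K'| = 128.
Inner input = (K'⊕ipad) ∥ m → 128 + 353 = 481 bytes.

481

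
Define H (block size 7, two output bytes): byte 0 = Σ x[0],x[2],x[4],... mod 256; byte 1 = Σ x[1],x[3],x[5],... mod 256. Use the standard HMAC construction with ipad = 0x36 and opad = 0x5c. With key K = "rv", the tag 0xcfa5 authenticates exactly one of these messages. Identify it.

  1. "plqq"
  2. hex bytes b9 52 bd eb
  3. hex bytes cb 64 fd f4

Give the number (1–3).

Key "rv" = 72 76 is 2 bytes ≤ B = 7; zero-pad to 7 bytes: K' = 72 76 00 00 00 00 00.
K' ⊕ ipad = 44 40 36 36 36 36 36; K' ⊕ opad = 2e 2a 5c 5c 5c 5c 5c.
m1: inner = H(44 40 36 36 36 36 36 70 6c 71 71) = c3 8d; tag = H(2e 2a 5c 5c 5c 5c 5c c3 8d) = cfa5 ← matches
m2: inner = H(44 40 36 36 36 36 36 b9 52 bd eb) = 23 22; tag = H(2e 2a 5c 5c 5c 5c 5c 23 22) = 6405
m3: inner = H(44 40 36 36 36 36 36 cb 64 fd f4) = 3e 74; tag = H(2e 2a 5c 5c 5c 5c 5c 3e 74) = b620

1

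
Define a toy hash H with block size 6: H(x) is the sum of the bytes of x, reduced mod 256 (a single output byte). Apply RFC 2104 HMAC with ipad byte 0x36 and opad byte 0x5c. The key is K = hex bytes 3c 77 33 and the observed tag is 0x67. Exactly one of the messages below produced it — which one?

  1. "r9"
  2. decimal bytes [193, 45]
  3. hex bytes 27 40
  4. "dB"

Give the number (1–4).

3

Key hex bytes 3c 77 33 is 3 bytes ≤ B = 6; zero-pad to 6 bytes: K' = 3c 77 33 00 00 00.
K' ⊕ ipad = 0a 41 05 36 36 36; K' ⊕ opad = 60 2b 6f 5c 5c 5c.
m1: inner = H(0a 41 05 36 36 36 72 39) = 9d; tag = H(60 2b 6f 5c 5c 5c 9d) = ab
m2: inner = H(0a 41 05 36 36 36 c1 2d) = e0; tag = H(60 2b 6f 5c 5c 5c e0) = ee
m3: inner = H(0a 41 05 36 36 36 27 40) = 59; tag = H(60 2b 6f 5c 5c 5c 59) = 67 ← matches
m4: inner = H(0a 41 05 36 36 36 64 42) = 98; tag = H(60 2b 6f 5c 5c 5c 98) = a6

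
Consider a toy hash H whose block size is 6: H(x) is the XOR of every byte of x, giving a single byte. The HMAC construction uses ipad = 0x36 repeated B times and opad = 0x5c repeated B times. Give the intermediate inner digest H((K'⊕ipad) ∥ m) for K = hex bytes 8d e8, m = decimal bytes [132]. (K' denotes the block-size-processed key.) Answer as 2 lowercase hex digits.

e1

Key hex bytes 8d e8 is 2 bytes ≤ B = 6; zero-pad to 6 bytes: K' = 8d e8 00 00 00 00.
K' ⊕ ipad = bb de 36 36 36 36.
Inner input = bb de 36 36 36 36 ∥ 84.
Inner hash: XOR bb⊕de⊕36⊕36⊕36⊕36⊕84 = e1.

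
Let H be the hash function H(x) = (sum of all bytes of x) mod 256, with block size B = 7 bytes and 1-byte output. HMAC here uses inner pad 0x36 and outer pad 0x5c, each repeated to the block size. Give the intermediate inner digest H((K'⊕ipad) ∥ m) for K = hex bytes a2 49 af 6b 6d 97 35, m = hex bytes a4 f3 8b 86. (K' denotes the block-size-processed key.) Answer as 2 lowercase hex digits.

Key hex bytes a2 49 af 6b 6d 97 35 is exactly B = 7 bytes: K' = a2 49 af 6b 6d 97 35.
K' ⊕ ipad = 94 7f 99 5d 5b a1 03.
Inner input = 94 7f 99 5d 5b a1 03 ∥ a4 f3 8b 86.
Inner hash: sum = 148+127+153+93+91+161+3+164+243+139+134 = 1456; mod 256 = 176 → b0.

b0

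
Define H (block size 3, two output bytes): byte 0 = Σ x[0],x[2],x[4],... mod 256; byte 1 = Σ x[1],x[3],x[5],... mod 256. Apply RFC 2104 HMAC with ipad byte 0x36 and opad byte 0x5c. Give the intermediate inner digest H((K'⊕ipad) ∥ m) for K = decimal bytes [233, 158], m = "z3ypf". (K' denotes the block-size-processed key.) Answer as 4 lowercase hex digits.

Key decimal bytes [233, 158] = e9 9e is 2 bytes ≤ B = 3; zero-pad to 3 bytes: K' = e9 9e 00.
K' ⊕ ipad = df a8 36.
Inner input = df a8 36 ∥ 7a 33 79 70 66.
Inner hash: even-index sum = 440 mod 256 = 184; odd-index sum = 513 mod 256 = 1 → b8 01.

b801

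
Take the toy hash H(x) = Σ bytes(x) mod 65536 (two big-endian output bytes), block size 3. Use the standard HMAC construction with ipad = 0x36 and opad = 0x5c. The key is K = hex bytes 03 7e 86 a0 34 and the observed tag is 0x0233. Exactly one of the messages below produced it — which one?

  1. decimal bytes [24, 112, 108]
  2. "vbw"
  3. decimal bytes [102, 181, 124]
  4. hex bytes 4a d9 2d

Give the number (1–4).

Key hex bytes 03 7e 86 a0 34 is 5 bytes > B = 3, so hash it first: H(key) = 01 db, then zero-pad to 3 bytes: K' = 01 db 00.
K' ⊕ ipad = 37 ed 36; K' ⊕ opad = 5d 87 5c.
m1: inner = H(37 ed 36 18 70 6c) = 02 4e; tag = H(5d 87 5c 02 4e) = 0190
m2: inner = H(37 ed 36 76 62 77) = 02 a9; tag = H(5d 87 5c 02 a9) = 01eb
m3: inner = H(37 ed 36 66 b5 7c) = 02 f1; tag = H(5d 87 5c 02 f1) = 0233 ← matches
m4: inner = H(37 ed 36 4a d9 2d) = 02 aa; tag = H(5d 87 5c 02 aa) = 01ec

3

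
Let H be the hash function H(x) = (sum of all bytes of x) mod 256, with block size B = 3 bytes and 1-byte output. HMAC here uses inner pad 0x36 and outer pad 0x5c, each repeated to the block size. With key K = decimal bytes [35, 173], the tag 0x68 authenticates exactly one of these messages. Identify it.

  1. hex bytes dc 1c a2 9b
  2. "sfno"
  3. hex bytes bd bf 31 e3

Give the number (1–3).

Key decimal bytes [35, 173] = 23 ad is 2 bytes ≤ B = 3; zero-pad to 3 bytes: K' = 23 ad 00.
K' ⊕ ipad = 15 9b 36; K' ⊕ opad = 7f f1 5c.
m1: inner = H(15 9b 36 dc 1c a2 9b) = 1b; tag = H(7f f1 5c 1b) = e7
m2: inner = H(15 9b 36 73 66 6e 6f) = 9c; tag = H(7f f1 5c 9c) = 68 ← matches
m3: inner = H(15 9b 36 bd bf 31 e3) = 76; tag = H(7f f1 5c 76) = 42

2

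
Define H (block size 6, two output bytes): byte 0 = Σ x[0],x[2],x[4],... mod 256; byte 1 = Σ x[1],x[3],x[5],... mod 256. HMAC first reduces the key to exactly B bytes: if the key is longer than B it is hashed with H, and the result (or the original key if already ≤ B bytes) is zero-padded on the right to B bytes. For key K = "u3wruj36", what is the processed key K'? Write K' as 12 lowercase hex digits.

944500000000

|K| = 8 > B = 6, so first hash the key.
H(K): even-index sum = 404 mod 256 = 148; odd-index sum = 325 mod 256 = 69 → 94 45.
Zero-pad H(K) = 94 45 to 6 bytes: K' = 94 45 00 00 00 00.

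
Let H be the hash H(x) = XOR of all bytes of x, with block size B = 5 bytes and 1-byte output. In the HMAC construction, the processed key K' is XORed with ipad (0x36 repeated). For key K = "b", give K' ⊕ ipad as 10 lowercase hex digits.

Key "b" = 62 is 1 byte ≤ B = 5; zero-pad to 5 bytes: K' = 62 00 00 00 00.
XOR each byte with 0x36: 62⊕36=54, 00⊕36=36, 00⊕36=36, 00⊕36=36, 00⊕36=36.

5436363636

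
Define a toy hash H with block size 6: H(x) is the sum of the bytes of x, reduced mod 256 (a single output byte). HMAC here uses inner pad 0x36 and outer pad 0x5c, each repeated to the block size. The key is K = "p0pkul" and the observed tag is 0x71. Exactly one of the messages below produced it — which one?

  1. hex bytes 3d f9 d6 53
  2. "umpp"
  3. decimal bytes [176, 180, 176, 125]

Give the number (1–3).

3

Key "p0pkul" = 70 30 70 6b 75 6c is exactly B = 6 bytes: K' = 70 30 70 6b 75 6c.
K' ⊕ ipad = 46 06 46 5d 43 5a; K' ⊕ opad = 2c 6c 2c 37 29 30.
m1: inner = H(46 06 46 5d 43 5a 3d f9 d6 53) = eb; tag = H(2c 6c 2c 37 29 30 eb) = 3f
m2: inner = H(46 06 46 5d 43 5a 75 6d 70 70) = 4e; tag = H(2c 6c 2c 37 29 30 4e) = a2
m3: inner = H(46 06 46 5d 43 5a b0 b4 b0 7d) = 1d; tag = H(2c 6c 2c 37 29 30 1d) = 71 ← matches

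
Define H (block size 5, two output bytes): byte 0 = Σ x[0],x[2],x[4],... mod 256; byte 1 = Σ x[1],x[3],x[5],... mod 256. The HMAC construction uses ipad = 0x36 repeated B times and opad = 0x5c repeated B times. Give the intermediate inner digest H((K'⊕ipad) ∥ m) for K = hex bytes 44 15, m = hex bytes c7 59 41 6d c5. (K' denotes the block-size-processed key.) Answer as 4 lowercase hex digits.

Key hex bytes 44 15 is 2 bytes ≤ B = 5; zero-pad to 5 bytes: K' = 44 15 00 00 00.
K' ⊕ ipad = 72 23 36 36 36.
Inner input = 72 23 36 36 36 ∥ c7 59 41 6d c5.
Inner hash: even-index sum = 420 mod 256 = 164; odd-index sum = 550 mod 256 = 38 → a4 26.

a426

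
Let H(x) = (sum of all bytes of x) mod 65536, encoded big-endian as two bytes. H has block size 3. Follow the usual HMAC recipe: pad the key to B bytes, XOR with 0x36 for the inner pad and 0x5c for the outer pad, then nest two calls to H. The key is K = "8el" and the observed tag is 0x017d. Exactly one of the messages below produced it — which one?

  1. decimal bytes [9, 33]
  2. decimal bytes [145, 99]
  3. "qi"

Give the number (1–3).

2

Key "8el" = 38 65 6c is exactly B = 3 bytes: K' = 38 65 6c.
K' ⊕ ipad = 0e 53 5a; K' ⊕ opad = 64 39 30.
m1: inner = H(0e 53 5a 09 21) = 00 e5; tag = H(64 39 30 00 e5) = 01b2
m2: inner = H(0e 53 5a 91 63) = 01 af; tag = H(64 39 30 01 af) = 017d ← matches
m3: inner = H(0e 53 5a 71 69) = 01 95; tag = H(64 39 30 01 95) = 0163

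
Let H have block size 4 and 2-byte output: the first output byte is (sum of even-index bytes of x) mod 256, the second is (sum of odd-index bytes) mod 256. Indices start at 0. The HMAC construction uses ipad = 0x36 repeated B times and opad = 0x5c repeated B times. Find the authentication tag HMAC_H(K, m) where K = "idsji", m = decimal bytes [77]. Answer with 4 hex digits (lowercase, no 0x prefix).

6b1c

Key "idsji" = 69 64 73 6a 69 is 5 bytes > B = 4, so hash it first: H(key) = 45 ce, then zero-pad to 4 bytes: K' = 45 ce 00 00.
K' ⊕ ipad = 73 f8 36 36.  K' ⊕ opad = 19 92 5c 5c.
Inner input = (K'⊕ipad) ∥ m = 73 f8 36 36 ∥ 4d.
Inner hash: even-index sum = 246 mod 256 = 246; odd-index sum = 302 mod 256 = 46 → f6 2e.
Outer input = (K'⊕opad) ∥ inner = 19 92 5c 5c ∥ f6 2e.
Outer hash (tag): even-index sum = 363 mod 256 = 107; odd-index sum = 284 mod 256 = 28 → 6b 1c.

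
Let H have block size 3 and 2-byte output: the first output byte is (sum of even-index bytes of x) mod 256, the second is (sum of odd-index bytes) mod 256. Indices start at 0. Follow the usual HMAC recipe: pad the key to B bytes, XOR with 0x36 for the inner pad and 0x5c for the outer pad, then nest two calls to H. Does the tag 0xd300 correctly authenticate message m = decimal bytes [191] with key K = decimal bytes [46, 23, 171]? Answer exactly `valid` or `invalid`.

Key decimal bytes [46, 23, 171] = 2e 17 ab is exactly B = 3 bytes: K' = 2e 17 ab.
K' ⊕ ipad = 18 21 9d; K' ⊕ opad = 72 4b f7.
Inner hash: even-index sum = 181 mod 256 = 181; odd-index sum = 224 mod 256 = 224 → b5 e0.
Outer hash (recomputed tag): even-index sum = 585 mod 256 = 73; odd-index sum = 256 mod 256 = 0 → 49 00.
Recomputed tag = 4900; claimed = d300 → mismatch.

invalid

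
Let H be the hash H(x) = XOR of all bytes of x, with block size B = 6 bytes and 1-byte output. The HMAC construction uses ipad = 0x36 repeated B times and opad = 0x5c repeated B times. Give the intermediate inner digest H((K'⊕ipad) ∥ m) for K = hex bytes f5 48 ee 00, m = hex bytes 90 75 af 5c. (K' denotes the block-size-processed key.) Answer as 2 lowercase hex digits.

45

Key hex bytes f5 48 ee 00 is 4 bytes ≤ B = 6; zero-pad to 6 bytes: K' = f5 48 ee 00 00 00.
K' ⊕ ipad = c3 7e d8 36 36 36.
Inner input = c3 7e d8 36 36 36 ∥ 90 75 af 5c.
Inner hash: XOR c3⊕7e⊕d8⊕36⊕36⊕36⊕90⊕75⊕af⊕5c = 45.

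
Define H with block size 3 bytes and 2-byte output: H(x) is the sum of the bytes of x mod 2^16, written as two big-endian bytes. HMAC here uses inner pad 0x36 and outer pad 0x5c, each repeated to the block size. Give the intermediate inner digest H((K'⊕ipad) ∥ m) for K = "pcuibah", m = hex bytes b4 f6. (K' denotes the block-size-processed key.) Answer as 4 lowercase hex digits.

Key "pcuibah" = 70 63 75 69 62 61 68 is 7 bytes > B = 3, so hash it first: H(key) = 02 dc, then zero-pad to 3 bytes: K' = 02 dc 00.
K' ⊕ ipad = 34 ea 36.
Inner input = 34 ea 36 ∥ b4 f6.
Inner hash: sum = 52+234+54+180+246 = 766 → 02 fe.

02fe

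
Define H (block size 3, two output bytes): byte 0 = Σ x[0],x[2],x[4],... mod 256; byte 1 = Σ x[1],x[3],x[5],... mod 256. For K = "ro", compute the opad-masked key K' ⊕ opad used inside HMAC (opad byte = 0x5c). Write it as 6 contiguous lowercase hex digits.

Key "ro" = 72 6f is 2 bytes ≤ B = 3; zero-pad to 3 bytes: K' = 72 6f 00.
XOR each byte with 0x5c: 72⊕5c=2e, 6f⊕5c=33, 00⊕5c=5c.

2e335c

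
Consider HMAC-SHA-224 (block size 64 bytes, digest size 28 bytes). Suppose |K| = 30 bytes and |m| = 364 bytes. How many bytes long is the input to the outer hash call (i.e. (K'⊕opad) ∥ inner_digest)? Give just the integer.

92

Key is 30 ≤ 64 bytes, zero-padded: |K'| = 64.
Outer input = (K'⊕opad) ∥ H(inner) → 64 + 28 = 92 bytes.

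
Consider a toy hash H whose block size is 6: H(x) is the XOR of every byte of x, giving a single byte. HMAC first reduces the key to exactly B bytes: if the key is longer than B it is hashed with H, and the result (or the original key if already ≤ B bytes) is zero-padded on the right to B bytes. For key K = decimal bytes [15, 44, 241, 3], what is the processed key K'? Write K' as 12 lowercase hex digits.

0f2cf1030000

Key decimal bytes [15, 44, 241, 3] = 0f 2c f1 03 is 4 bytes ≤ B = 6; zero-pad to 6 bytes: K' = 0f 2c f1 03 00 00.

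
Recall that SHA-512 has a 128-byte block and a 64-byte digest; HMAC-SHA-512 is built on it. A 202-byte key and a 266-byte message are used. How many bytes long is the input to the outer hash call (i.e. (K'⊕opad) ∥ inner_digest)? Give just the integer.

192

Key is 202 > 128 bytes, so it is hashed to 64 bytes then zero-padded to 128: |K'| = 128.
Outer input = (K'⊕opad) ∥ H(inner) → 128 + 64 = 192 bytes.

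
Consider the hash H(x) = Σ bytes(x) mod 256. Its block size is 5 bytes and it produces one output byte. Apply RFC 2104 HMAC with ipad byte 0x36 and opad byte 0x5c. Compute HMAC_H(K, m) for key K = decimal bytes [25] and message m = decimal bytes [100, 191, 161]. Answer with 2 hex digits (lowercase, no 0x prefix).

Key decimal bytes [25] = 19 is 1 byte ≤ B = 5; zero-pad to 5 bytes: K' = 19 00 00 00 00.
K' ⊕ ipad = 2f 36 36 36 36.  K' ⊕ opad = 45 5c 5c 5c 5c.
Inner input = (K'⊕ipad) ∥ m = 2f 36 36 36 36 ∥ 64 bf a1.
Inner hash: sum = 47+54+54+54+54+100+191+161 = 715; mod 256 = 203 → cb.
Outer input = (K'⊕opad) ∥ inner = 45 5c 5c 5c 5c ∥ cb.
Outer hash (tag): sum = 69+92+92+92+92+203 = 640; mod 256 = 128 → 80.

80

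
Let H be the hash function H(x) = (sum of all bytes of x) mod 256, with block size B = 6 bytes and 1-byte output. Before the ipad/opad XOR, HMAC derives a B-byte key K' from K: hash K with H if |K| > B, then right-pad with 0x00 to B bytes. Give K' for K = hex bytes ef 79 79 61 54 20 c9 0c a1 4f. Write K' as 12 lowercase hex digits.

|K| = 10 > B = 6, so first hash the key.
H(K): sum = 239+121+121+97+84+32+201+12+161+79 = 1147; mod 256 = 123 → 7b.
Zero-pad H(K) = 7b to 6 bytes: K' = 7b 00 00 00 00 00.

7b0000000000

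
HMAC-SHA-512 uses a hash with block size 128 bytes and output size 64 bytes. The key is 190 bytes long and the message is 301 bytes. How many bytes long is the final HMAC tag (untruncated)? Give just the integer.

64

The tag is one SHA-512 digest: 64 bytes.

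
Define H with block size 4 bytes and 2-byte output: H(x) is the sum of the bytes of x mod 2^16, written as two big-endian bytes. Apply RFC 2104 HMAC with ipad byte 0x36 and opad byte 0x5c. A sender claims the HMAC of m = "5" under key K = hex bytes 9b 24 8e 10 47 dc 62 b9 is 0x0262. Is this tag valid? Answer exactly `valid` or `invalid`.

valid

Key hex bytes 9b 24 8e 10 47 dc 62 b9 is 8 bytes > B = 4, so hash it first: H(key) = 03 9b, then zero-pad to 4 bytes: K' = 03 9b 00 00.
K' ⊕ ipad = 35 ad 36 36; K' ⊕ opad = 5f c7 5c 5c.
Inner hash: sum = 53+173+54+54+53 = 387 → 01 83.
Outer hash (recomputed tag): sum = 95+199+92+92+1+131 = 610 → 02 62.
Recomputed tag = 0262; claimed = 0262 → match.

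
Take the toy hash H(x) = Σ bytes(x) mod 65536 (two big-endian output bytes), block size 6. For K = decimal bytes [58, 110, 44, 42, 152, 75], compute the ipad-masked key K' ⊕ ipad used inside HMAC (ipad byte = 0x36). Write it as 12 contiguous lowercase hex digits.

0c581a1cae7d

Key decimal bytes [58, 110, 44, 42, 152, 75] = 3a 6e 2c 2a 98 4b is exactly B = 6 bytes: K' = 3a 6e 2c 2a 98 4b.
XOR each byte with 0x36: 3a⊕36=0c, 6e⊕36=58, 2c⊕36=1a, 2a⊕36=1c, 98⊕36=ae, 4b⊕36=7d.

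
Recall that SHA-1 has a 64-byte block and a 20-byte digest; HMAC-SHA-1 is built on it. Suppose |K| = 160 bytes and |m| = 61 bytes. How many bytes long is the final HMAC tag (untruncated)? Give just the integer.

The tag is one SHA-1 digest: 20 bytes.

20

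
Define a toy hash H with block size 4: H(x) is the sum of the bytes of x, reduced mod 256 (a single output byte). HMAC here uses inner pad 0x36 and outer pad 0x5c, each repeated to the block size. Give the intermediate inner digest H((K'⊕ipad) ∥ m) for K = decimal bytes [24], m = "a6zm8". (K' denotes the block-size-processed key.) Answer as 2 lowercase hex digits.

Key decimal bytes [24] = 18 is 1 byte ≤ B = 4; zero-pad to 4 bytes: K' = 18 00 00 00.
K' ⊕ ipad = 2e 36 36 36.
Inner input = 2e 36 36 36 ∥ 61 36 7a 6d 38.
Inner hash: sum = 46+54+54+54+97+54+122+109+56 = 646; mod 256 = 134 → 86.

86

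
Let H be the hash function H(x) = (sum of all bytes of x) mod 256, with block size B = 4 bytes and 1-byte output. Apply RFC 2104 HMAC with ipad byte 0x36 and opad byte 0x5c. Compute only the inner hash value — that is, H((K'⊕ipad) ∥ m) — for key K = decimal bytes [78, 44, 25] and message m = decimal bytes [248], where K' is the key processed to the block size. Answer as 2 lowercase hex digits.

Key decimal bytes [78, 44, 25] = 4e 2c 19 is 3 bytes ≤ B = 4; zero-pad to 4 bytes: K' = 4e 2c 19 00.
K' ⊕ ipad = 78 1a 2f 36.
Inner input = 78 1a 2f 36 ∥ f8.
Inner hash: sum = 120+26+47+54+248 = 495; mod 256 = 239 → ef.

ef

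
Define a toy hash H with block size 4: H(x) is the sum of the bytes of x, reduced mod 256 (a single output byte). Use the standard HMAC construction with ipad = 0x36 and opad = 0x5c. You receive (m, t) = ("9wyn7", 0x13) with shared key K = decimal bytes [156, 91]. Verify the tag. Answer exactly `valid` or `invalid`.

invalid

Key decimal bytes [156, 91] = 9c 5b is 2 bytes ≤ B = 4; zero-pad to 4 bytes: K' = 9c 5b 00 00.
K' ⊕ ipad = aa 6d 36 36; K' ⊕ opad = c0 07 5c 5c.
Inner hash: sum = 170+109+54+54+57+119+121+110+55 = 849; mod 256 = 81 → 51.
Outer hash (recomputed tag): sum = 192+7+92+92+81 = 464; mod 256 = 208 → d0.
Recomputed tag = d0; claimed = 13 → mismatch.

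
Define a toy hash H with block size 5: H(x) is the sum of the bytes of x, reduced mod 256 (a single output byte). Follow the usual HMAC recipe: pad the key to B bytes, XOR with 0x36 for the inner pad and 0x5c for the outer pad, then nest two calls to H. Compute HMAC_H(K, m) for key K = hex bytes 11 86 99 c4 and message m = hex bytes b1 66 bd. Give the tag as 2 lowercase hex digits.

Key hex bytes 11 86 99 c4 is 4 bytes ≤ B = 5; zero-pad to 5 bytes: K' = 11 86 99 c4 00.
K' ⊕ ipad = 27 b0 af f2 36.  K' ⊕ opad = 4d da c5 98 5c.
Inner input = (K'⊕ipad) ∥ m = 27 b0 af f2 36 ∥ b1 66 bd.
Inner hash: sum = 39+176+175+242+54+177+102+189 = 1154; mod 256 = 130 → 82.
Outer input = (K'⊕opad) ∥ inner = 4d da c5 98 5c ∥ 82.
Outer hash (tag): sum = 77+218+197+152+92+130 = 866; mod 256 = 98 → 62.

62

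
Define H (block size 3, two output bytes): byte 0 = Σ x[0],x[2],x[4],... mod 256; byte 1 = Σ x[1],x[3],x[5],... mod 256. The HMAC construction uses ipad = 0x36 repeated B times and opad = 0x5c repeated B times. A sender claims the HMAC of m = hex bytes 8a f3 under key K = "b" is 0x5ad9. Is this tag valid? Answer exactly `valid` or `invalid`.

valid

Key "b" = 62 is 1 byte ≤ B = 3; zero-pad to 3 bytes: K' = 62 00 00.
K' ⊕ ipad = 54 36 36; K' ⊕ opad = 3e 5c 5c.
Inner hash: even-index sum = 381 mod 256 = 125; odd-index sum = 192 mod 256 = 192 → 7d c0.
Outer hash (recomputed tag): even-index sum = 346 mod 256 = 90; odd-index sum = 217 mod 256 = 217 → 5a d9.
Recomputed tag = 5ad9; claimed = 5ad9 → match.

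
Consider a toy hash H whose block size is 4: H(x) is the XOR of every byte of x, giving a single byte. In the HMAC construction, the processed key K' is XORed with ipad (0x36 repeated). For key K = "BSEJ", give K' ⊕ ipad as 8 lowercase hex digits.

Key "BSEJ" = 42 53 45 4a is exactly B = 4 bytes: K' = 42 53 45 4a.
XOR each byte with 0x36: 42⊕36=74, 53⊕36=65, 45⊕36=73, 4a⊕36=7c.

7465737c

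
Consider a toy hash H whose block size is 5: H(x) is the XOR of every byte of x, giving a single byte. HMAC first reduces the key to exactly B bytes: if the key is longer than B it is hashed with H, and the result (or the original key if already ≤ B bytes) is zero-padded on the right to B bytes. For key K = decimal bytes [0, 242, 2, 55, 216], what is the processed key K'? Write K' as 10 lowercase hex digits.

Key decimal bytes [0, 242, 2, 55, 216] = 00 f2 02 37 d8 is exactly B = 5 bytes: K' = 00 f2 02 37 d8.

00f20237d8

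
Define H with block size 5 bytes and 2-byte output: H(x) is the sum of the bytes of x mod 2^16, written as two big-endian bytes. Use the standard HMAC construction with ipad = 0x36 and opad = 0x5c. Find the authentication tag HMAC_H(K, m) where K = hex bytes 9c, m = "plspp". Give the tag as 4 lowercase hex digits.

02e4

Key hex bytes 9c is 1 byte ≤ B = 5; zero-pad to 5 bytes: K' = 9c 00 00 00 00.
K' ⊕ ipad = aa 36 36 36 36.  K' ⊕ opad = c0 5c 5c 5c 5c.
Inner input = (K'⊕ipad) ∥ m = aa 36 36 36 36 ∥ 70 6c 73 70 70.
Inner hash: sum = 170+54+54+54+54+112+108+115+112+112 = 945 → 03 b1.
Outer input = (K'⊕opad) ∥ inner = c0 5c 5c 5c 5c ∥ 03 b1.
Outer hash (tag): sum = 192+92+92+92+92+3+177 = 740 → 02 e4.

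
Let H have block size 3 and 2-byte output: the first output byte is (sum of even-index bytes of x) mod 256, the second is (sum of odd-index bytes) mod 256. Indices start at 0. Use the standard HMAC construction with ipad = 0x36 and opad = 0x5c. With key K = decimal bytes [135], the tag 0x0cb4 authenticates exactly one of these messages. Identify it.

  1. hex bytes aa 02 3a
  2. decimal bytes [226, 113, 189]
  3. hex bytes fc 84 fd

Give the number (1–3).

Key decimal bytes [135] = 87 is 1 byte ≤ B = 3; zero-pad to 3 bytes: K' = 87 00 00.
K' ⊕ ipad = b1 36 36; K' ⊕ opad = db 5c 5c.
m1: inner = H(b1 36 36 aa 02 3a) = e9 1a; tag = H(db 5c 5c e9 1a) = 5145
m2: inner = H(b1 36 36 e2 71 bd) = 58 d5; tag = H(db 5c 5c 58 d5) = 0cb4 ← matches
m3: inner = H(b1 36 36 fc 84 fd) = 6b 2f; tag = H(db 5c 5c 6b 2f) = 66c7

2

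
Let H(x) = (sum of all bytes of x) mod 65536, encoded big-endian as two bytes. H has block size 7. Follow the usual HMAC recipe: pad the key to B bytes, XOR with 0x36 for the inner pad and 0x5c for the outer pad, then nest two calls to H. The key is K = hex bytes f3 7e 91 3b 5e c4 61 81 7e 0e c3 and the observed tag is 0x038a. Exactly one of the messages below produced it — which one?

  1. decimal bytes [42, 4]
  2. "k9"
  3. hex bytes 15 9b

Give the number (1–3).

3

Key hex bytes f3 7e 91 3b 5e c4 61 81 7e 0e c3 is 11 bytes > B = 7, so hash it first: H(key) = 05 90, then zero-pad to 7 bytes: K' = 05 90 00 00 00 00 00.
K' ⊕ ipad = 33 a6 36 36 36 36 36; K' ⊕ opad = 59 cc 5c 5c 5c 5c 5c.
m1: inner = H(33 a6 36 36 36 36 36 2a 04) = 02 15; tag = H(59 cc 5c 5c 5c 5c 5c 02 15) = 0308
m2: inner = H(33 a6 36 36 36 36 36 6b 39) = 02 8b; tag = H(59 cc 5c 5c 5c 5c 5c 02 8b) = 037e
m3: inner = H(33 a6 36 36 36 36 36 15 9b) = 02 97; tag = H(59 cc 5c 5c 5c 5c 5c 02 97) = 038a ← matches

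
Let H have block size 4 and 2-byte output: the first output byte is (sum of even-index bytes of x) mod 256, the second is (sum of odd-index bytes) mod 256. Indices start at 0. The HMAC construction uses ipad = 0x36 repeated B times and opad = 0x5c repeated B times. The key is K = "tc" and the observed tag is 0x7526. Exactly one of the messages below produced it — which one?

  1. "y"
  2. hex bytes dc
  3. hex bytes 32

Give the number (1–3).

Key "tc" = 74 63 is 2 bytes ≤ B = 4; zero-pad to 4 bytes: K' = 74 63 00 00.
K' ⊕ ipad = 42 55 36 36; K' ⊕ opad = 28 3f 5c 5c.
m1: inner = H(42 55 36 36 79) = f1 8b; tag = H(28 3f 5c 5c f1 8b) = 7526 ← matches
m2: inner = H(42 55 36 36 dc) = 54 8b; tag = H(28 3f 5c 5c 54 8b) = d826
m3: inner = H(42 55 36 36 32) = aa 8b; tag = H(28 3f 5c 5c aa 8b) = 2e26

1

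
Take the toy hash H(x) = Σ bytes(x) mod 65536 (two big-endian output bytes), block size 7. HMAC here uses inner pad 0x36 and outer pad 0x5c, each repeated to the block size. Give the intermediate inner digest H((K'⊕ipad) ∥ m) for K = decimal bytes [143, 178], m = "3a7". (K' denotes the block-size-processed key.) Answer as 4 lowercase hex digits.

Key decimal bytes [143, 178] = 8f b2 is 2 bytes ≤ B = 7; zero-pad to 7 bytes: K' = 8f b2 00 00 00 00 00.
K' ⊕ ipad = b9 84 36 36 36 36 36.
Inner input = b9 84 36 36 36 36 36 ∥ 33 61 37.
Inner hash: sum = 185+132+54+54+54+54+54+51+97+55 = 790 → 03 16.

0316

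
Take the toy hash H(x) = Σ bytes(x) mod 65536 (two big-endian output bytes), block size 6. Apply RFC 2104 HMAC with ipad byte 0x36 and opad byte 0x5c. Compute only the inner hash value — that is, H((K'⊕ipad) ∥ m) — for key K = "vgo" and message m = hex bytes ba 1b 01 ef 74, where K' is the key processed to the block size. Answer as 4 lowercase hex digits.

03c5

Key "vgo" = 76 67 6f is 3 bytes ≤ B = 6; zero-pad to 6 bytes: K' = 76 67 6f 00 00 00.
K' ⊕ ipad = 40 51 59 36 36 36.
Inner input = 40 51 59 36 36 36 ∥ ba 1b 01 ef 74.
Inner hash: sum = 64+81+89+54+54+54+186+27+1+239+116 = 965 → 03 c5.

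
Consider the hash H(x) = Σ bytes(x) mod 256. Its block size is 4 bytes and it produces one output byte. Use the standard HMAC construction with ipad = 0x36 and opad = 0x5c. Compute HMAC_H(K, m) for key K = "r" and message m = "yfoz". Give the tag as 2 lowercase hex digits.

Key "r" = 72 is 1 byte ≤ B = 4; zero-pad to 4 bytes: K' = 72 00 00 00.
K' ⊕ ipad = 44 36 36 36.  K' ⊕ opad = 2e 5c 5c 5c.
Inner input = (K'⊕ipad) ∥ m = 44 36 36 36 ∥ 79 66 6f 7a.
Inner hash: sum = 68+54+54+54+121+102+111+122 = 686; mod 256 = 174 → ae.
Outer input = (K'⊕opad) ∥ inner = 2e 5c 5c 5c ∥ ae.
Outer hash (tag): sum = 46+92+92+92+174 = 496; mod 256 = 240 → f0.

f0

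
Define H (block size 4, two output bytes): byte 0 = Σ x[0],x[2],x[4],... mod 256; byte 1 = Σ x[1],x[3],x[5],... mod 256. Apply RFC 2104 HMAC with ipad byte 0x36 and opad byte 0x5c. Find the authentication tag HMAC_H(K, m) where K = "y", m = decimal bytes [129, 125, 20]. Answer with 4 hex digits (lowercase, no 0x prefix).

Key "y" = 79 is 1 byte ≤ B = 4; zero-pad to 4 bytes: K' = 79 00 00 00.
K' ⊕ ipad = 4f 36 36 36.  K' ⊕ opad = 25 5c 5c 5c.
Inner input = (K'⊕ipad) ∥ m = 4f 36 36 36 ∥ 81 7d 14.
Inner hash: even-index sum = 282 mod 256 = 26; odd-index sum = 233 mod 256 = 233 → 1a e9.
Outer input = (K'⊕opad) ∥ inner = 25 5c 5c 5c ∥ 1a e9.
Outer hash (tag): even-index sum = 155 mod 256 = 155; odd-index sum = 417 mod 256 = 161 → 9b a1.

9ba1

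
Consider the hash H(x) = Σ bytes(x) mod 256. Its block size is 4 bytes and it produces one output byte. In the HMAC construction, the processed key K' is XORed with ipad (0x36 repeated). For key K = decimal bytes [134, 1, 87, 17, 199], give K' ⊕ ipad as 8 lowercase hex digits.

Key decimal bytes [134, 1, 87, 17, 199] = 86 01 57 11 c7 is 5 bytes > B = 4, so hash it first: H(key) = b6, then zero-pad to 4 bytes: K' = b6 00 00 00.
XOR each byte with 0x36: b6⊕36=80, 00⊕36=36, 00⊕36=36, 00⊕36=36.

80363636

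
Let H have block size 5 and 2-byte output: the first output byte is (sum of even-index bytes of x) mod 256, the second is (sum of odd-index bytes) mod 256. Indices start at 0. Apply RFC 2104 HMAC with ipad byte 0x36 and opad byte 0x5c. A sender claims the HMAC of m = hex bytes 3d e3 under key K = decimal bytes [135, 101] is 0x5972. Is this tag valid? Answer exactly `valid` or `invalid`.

Key decimal bytes [135, 101] = 87 65 is 2 bytes ≤ B = 5; zero-pad to 5 bytes: K' = 87 65 00 00 00.
K' ⊕ ipad = b1 53 36 36 36; K' ⊕ opad = db 39 5c 5c 5c.
Inner hash: even-index sum = 512 mod 256 = 0; odd-index sum = 198 mod 256 = 198 → 00 c6.
Outer hash (recomputed tag): even-index sum = 601 mod 256 = 89; odd-index sum = 149 mod 256 = 149 → 59 95.
Recomputed tag = 5995; claimed = 5972 → mismatch.

invalid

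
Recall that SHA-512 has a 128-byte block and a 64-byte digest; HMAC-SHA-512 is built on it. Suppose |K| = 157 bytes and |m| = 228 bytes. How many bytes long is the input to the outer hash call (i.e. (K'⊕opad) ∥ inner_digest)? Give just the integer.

Key is 157 > 128 bytes, so it is hashed to 64 bytes then zero-padded to 128: |K'| = 128.
Outer input = (K'⊕opad) ∥ H(inner) → 128 + 64 = 192 bytes.

192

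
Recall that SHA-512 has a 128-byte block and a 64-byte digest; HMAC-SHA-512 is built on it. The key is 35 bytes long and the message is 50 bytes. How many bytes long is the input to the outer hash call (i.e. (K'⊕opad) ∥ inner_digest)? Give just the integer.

Key is 35 ≤ 128 bytes, zero-padded: |K'| = 128.
Outer input = (K'⊕opad) ∥ H(inner) → 128 + 64 = 192 bytes.

192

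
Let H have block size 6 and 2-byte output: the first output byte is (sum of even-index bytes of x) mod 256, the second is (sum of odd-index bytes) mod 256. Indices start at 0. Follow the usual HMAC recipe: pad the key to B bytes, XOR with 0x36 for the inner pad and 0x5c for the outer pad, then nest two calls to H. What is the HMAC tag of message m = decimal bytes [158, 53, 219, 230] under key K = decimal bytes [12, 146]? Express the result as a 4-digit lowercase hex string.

27b1

Key decimal bytes [12, 146] = 0c 92 is 2 bytes ≤ B = 6; zero-pad to 6 bytes: K' = 0c 92 00 00 00 00.
K' ⊕ ipad = 3a a4 36 36 36 36.  K' ⊕ opad = 50 ce 5c 5c 5c 5c.
Inner input = (K'⊕ipad) ∥ m = 3a a4 36 36 36 36 ∥ 9e 35 db e6.
Inner hash: even-index sum = 543 mod 256 = 31; odd-index sum = 555 mod 256 = 43 → 1f 2b.
Outer input = (K'⊕opad) ∥ inner = 50 ce 5c 5c 5c 5c ∥ 1f 2b.
Outer hash (tag): even-index sum = 295 mod 256 = 39; odd-index sum = 433 mod 256 = 177 → 27 b1.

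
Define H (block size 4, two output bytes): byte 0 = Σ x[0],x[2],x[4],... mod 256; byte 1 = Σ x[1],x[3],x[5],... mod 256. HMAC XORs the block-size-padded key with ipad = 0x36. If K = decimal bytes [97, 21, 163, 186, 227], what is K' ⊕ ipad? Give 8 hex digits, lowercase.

d1f93636

Key decimal bytes [97, 21, 163, 186, 227] = 61 15 a3 ba e3 is 5 bytes > B = 4, so hash it first: H(key) = e7 cf, then zero-pad to 4 bytes: K' = e7 cf 00 00.
XOR each byte with 0x36: e7⊕36=d1, cf⊕36=f9, 00⊕36=36, 00⊕36=36.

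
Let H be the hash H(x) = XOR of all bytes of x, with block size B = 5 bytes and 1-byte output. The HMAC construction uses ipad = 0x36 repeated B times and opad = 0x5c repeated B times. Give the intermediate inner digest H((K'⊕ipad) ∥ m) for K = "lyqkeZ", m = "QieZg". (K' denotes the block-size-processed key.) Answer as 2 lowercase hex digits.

66

Key "lyqkeZ" = 6c 79 71 6b 65 5a is 6 bytes > B = 5, so hash it first: H(key) = 30, then zero-pad to 5 bytes: K' = 30 00 00 00 00.
K' ⊕ ipad = 06 36 36 36 36.
Inner input = 06 36 36 36 36 ∥ 51 69 65 5a 67.
Inner hash: XOR 06⊕36⊕36⊕36⊕36⊕51⊕69⊕65⊕5a⊕67 = 66.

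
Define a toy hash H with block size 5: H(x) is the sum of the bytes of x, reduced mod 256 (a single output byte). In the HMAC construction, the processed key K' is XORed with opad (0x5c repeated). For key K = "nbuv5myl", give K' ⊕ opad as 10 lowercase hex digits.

Key "nbuv5myl" = 6e 62 75 76 35 6d 79 6c is 8 bytes > B = 5, so hash it first: H(key) = 42, then zero-pad to 5 bytes: K' = 42 00 00 00 00.
XOR each byte with 0x5c: 42⊕5c=1e, 00⊕5c=5c, 00⊕5c=5c, 00⊕5c=5c, 00⊕5c=5c.

1e5c5c5c5c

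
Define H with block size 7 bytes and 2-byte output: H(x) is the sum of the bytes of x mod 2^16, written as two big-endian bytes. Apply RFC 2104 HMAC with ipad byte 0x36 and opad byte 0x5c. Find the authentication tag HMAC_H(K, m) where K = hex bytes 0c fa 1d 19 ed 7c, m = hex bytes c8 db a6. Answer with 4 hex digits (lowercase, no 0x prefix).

Key hex bytes 0c fa 1d 19 ed 7c is 6 bytes ≤ B = 7; zero-pad to 7 bytes: K' = 0c fa 1d 19 ed 7c 00.
K' ⊕ ipad = 3a cc 2b 2f db 4a 36.  K' ⊕ opad = 50 a6 41 45 b1 20 5c.
Inner input = (K'⊕ipad) ∥ m = 3a cc 2b 2f db 4a 36 ∥ c8 db a6.
Inner hash: sum = 58+204+43+47+219+74+54+200+219+166 = 1284 → 05 04.
Outer input = (K'⊕opad) ∥ inner = 50 a6 41 45 b1 20 5c ∥ 05 04.
Outer hash (tag): sum = 80+166+65+69+177+32+92+5+4 = 690 → 02 b2.

02b2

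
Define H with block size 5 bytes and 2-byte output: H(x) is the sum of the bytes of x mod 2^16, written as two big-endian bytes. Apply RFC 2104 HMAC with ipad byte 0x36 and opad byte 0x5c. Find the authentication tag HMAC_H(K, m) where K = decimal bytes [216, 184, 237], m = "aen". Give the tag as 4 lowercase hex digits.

03cb

Key decimal bytes [216, 184, 237] = d8 b8 ed is 3 bytes ≤ B = 5; zero-pad to 5 bytes: K' = d8 b8 ed 00 00.
K' ⊕ ipad = ee 8e db 36 36.  K' ⊕ opad = 84 e4 b1 5c 5c.
Inner input = (K'⊕ipad) ∥ m = ee 8e db 36 36 ∥ 61 65 6e.
Inner hash: sum = 238+142+219+54+54+97+101+110 = 1015 → 03 f7.
Outer input = (K'⊕opad) ∥ inner = 84 e4 b1 5c 5c ∥ 03 f7.
Outer hash (tag): sum = 132+228+177+92+92+3+247 = 971 → 03 cb.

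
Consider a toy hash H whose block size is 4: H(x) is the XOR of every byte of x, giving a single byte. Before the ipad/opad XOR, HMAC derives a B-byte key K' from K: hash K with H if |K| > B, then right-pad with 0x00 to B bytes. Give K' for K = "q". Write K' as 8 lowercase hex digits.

Key "q" = 71 is 1 byte ≤ B = 4; zero-pad to 4 bytes: K' = 71 00 00 00.

71000000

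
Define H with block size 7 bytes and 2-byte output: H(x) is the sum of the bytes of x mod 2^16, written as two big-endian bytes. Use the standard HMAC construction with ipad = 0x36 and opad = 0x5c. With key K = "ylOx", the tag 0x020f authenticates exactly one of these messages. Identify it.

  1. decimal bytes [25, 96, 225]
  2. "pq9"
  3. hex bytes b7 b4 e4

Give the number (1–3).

Key "ylOx" = 79 6c 4f 78 is 4 bytes ≤ B = 7; zero-pad to 7 bytes: K' = 79 6c 4f 78 00 00 00.
K' ⊕ ipad = 4f 5a 79 4e 36 36 36; K' ⊕ opad = 25 30 13 24 5c 5c 5c.
m1: inner = H(4f 5a 79 4e 36 36 36 19 60 e1) = 03 6c; tag = H(25 30 13 24 5c 5c 5c 03 6c) = 020f ← matches
m2: inner = H(4f 5a 79 4e 36 36 36 70 71 39) = 03 2c; tag = H(25 30 13 24 5c 5c 5c 03 2c) = 01cf
m3: inner = H(4f 5a 79 4e 36 36 36 b7 b4 e4) = 04 61; tag = H(25 30 13 24 5c 5c 5c 04 61) = 0205

1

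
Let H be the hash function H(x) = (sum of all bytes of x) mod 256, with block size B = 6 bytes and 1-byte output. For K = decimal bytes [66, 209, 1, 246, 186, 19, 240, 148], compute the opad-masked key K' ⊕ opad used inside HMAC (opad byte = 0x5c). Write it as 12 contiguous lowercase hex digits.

Key decimal bytes [66, 209, 1, 246, 186, 19, 240, 148] = 42 d1 01 f6 ba 13 f0 94 is 8 bytes > B = 6, so hash it first: H(key) = 5b, then zero-pad to 6 bytes: K' = 5b 00 00 00 00 00.
XOR each byte with 0x5c: 5b⊕5c=07, 00⊕5c=5c, 00⊕5c=5c, 00⊕5c=5c, 00⊕5c=5c, 00⊕5c=5c.

075c5c5c5c5c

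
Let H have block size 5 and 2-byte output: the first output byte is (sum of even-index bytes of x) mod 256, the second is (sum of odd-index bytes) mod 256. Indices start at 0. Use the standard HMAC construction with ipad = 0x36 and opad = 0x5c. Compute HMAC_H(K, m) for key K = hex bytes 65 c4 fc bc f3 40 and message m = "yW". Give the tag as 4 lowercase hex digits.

Key hex bytes 65 c4 fc bc f3 40 is 6 bytes > B = 5, so hash it first: H(key) = 54 c0, then zero-pad to 5 bytes: K' = 54 c0 00 00 00.
K' ⊕ ipad = 62 f6 36 36 36.  K' ⊕ opad = 08 9c 5c 5c 5c.
Inner input = (K'⊕ipad) ∥ m = 62 f6 36 36 36 ∥ 79 57.
Inner hash: even-index sum = 293 mod 256 = 37; odd-index sum = 421 mod 256 = 165 → 25 a5.
Outer input = (K'⊕opad) ∥ inner = 08 9c 5c 5c 5c ∥ 25 a5.
Outer hash (tag): even-index sum = 357 mod 256 = 101; odd-index sum = 285 mod 256 = 29 → 65 1d.

651d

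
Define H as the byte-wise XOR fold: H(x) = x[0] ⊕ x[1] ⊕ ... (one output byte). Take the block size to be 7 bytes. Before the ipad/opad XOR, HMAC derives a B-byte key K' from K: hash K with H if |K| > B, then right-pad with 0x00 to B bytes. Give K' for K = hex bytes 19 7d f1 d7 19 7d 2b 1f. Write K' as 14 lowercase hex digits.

|K| = 8 > B = 7, so first hash the key.
H(K): XOR 19⊕7d⊕f1⊕d7⊕19⊕7d⊕2b⊕1f = 12.
Zero-pad H(K) = 12 to 7 bytes: K' = 12 00 00 00 00 00 00.

12000000000000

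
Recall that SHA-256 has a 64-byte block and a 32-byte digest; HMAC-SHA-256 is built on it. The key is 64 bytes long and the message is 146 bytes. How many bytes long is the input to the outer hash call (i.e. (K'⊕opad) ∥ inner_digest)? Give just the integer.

Key is 64 ≤ 64 bytes, zero-padded: |K'| = 64.
Outer input = (K'⊕opad) ∥ H(inner) → 64 + 32 = 96 bytes.

96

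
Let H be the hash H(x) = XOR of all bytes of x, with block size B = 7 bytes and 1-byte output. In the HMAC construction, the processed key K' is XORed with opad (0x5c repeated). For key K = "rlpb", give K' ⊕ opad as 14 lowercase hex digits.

2e302c3e5c5c5c

Key "rlpb" = 72 6c 70 62 is 4 bytes ≤ B = 7; zero-pad to 7 bytes: K' = 72 6c 70 62 00 00 00.
XOR each byte with 0x5c: 72⊕5c=2e, 6c⊕5c=30, 70⊕5c=2c, 62⊕5c=3e, 00⊕5c=5c, 00⊕5c=5c, 00⊕5c=5c.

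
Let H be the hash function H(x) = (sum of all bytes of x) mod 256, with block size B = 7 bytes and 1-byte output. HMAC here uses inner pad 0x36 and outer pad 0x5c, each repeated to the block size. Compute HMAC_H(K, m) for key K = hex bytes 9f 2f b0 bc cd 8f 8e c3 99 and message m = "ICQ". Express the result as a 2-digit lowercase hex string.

Key hex bytes 9f 2f b0 bc cd 8f 8e c3 99 is 9 bytes > B = 7, so hash it first: H(key) = 80, then zero-pad to 7 bytes: K' = 80 00 00 00 00 00 00.
K' ⊕ ipad = b6 36 36 36 36 36 36.  K' ⊕ opad = dc 5c 5c 5c 5c 5c 5c.
Inner input = (K'⊕ipad) ∥ m = b6 36 36 36 36 36 36 ∥ 49 43 51.
Inner hash: sum = 182+54+54+54+54+54+54+73+67+81 = 727; mod 256 = 215 → d7.
Outer input = (K'⊕opad) ∥ inner = dc 5c 5c 5c 5c 5c 5c ∥ d7.
Outer hash (tag): sum = 220+92+92+92+92+92+92+215 = 987; mod 256 = 219 → db.

db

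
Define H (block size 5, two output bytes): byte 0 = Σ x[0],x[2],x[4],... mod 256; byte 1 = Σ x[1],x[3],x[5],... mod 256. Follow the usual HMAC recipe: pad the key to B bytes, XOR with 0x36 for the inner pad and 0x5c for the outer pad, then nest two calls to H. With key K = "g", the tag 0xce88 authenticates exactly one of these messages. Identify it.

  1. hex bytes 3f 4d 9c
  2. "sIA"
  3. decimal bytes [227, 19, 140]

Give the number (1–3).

Key "g" = 67 is 1 byte ≤ B = 5; zero-pad to 5 bytes: K' = 67 00 00 00 00.
K' ⊕ ipad = 51 36 36 36 36; K' ⊕ opad = 3b 5c 5c 5c 5c.
m1: inner = H(51 36 36 36 36 3f 4d 9c) = 0a 47; tag = H(3b 5c 5c 5c 5c 0a 47) = 3ac2
m2: inner = H(51 36 36 36 36 73 49 41) = 06 20; tag = H(3b 5c 5c 5c 5c 06 20) = 13be
m3: inner = H(51 36 36 36 36 e3 13 8c) = d0 db; tag = H(3b 5c 5c 5c 5c d0 db) = ce88 ← matches

3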